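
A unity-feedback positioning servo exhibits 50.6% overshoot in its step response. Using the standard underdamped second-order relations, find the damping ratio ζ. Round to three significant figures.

Inverting the overshoot relation: ζ = |ln 0.506|/√(π² + ln²0.506) = 0.212.

ζ ≈ 0.212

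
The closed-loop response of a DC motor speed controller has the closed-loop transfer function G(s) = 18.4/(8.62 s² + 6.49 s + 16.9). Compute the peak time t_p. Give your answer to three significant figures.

Dividing through by 8.62: denominator becomes s² + 0.7529 s + 1.961.
So ω_n = √1.961 = 1.40 rad/s and ζ = 0.7529/(2·1.40) = 0.269.
ω_d = ω_n√(1−ζ²) = 1.35 rad/s. t_p = π/ω_d = 2.33 s.

t_p ≈ 2.33 s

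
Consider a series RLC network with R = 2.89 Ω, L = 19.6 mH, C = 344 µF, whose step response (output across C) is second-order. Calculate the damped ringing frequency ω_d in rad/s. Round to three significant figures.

For a series RLC circuit (capacitor voltage as output), ω_n = 1/√(LC) = 1/√(19.6 mH · 344 µF) = 385 rad/s.
ζ = (R/2)·√(C/L) = (2.89/2)·√(344 µF/19.6 mH) = 0.191.
ω_d = ω_n√(1−ζ²) = 378 rad/s.

ω_d ≈ 378 rad/s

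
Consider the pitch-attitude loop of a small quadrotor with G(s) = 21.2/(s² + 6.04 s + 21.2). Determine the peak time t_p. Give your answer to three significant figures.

t_p ≈ 0.904 s

Comparing the denominator to s² + 2ζω_n s + ω_n²: ω_n = √21.2 = 4.60 rad/s, and 2ζω_n = 6.04 so ζ = 6.04/(2·4.60) = 0.656.
ω_d = 4.60·√(1 − 0.656²) = 3.48 rad/s. Then t_p = π/ω_d = 0.904 s.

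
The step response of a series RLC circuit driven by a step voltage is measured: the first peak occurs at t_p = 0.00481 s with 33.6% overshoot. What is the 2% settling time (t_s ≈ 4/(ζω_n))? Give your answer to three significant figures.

t_s ≈ 0.0176 s

ζ from %OS: ζ = |ln 0.336|/√(π²+ln²0.336) = 0.328.
t_p = π/ω_d ⇒ ω_d = 653 rad/s; then ω_n = ω_d/√(1−ζ²) = 691 rad/s.
t_s ≈ 4/(ζω_n) = 4/(0.328·691) = 0.0176 s.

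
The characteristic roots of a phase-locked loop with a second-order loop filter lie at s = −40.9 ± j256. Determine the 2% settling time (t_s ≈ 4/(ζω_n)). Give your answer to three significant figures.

For poles at −σ ± jω_d, ζω_n = σ = 40.9, so t_s ≈ 4/σ = 0.0978 s.

t_s ≈ 0.0978 s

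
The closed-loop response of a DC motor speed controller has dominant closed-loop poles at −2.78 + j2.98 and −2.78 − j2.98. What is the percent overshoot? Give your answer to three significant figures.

The poles are at −σ ± jω_d with σ = 2.78 and ω_d = 2.98, so ω_n = √(σ²+ω_d²) = 4.08 rad/s and ζ = σ/ω_n = 0.682.
%OS = 100·exp(−πζ/√(1−ζ²)) = 5.34%.

%OS ≈ 5.34%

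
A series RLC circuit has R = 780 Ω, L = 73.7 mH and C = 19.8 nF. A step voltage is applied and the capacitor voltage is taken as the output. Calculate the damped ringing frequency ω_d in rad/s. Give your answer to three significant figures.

For a series RLC circuit (capacitor voltage as output), ω_n = 1/√(LC) = 1/√(73.7 mH · 19.8 nF) = 26200 rad/s.
ζ = (R/2)·√(C/L) = (780/2)·√(19.8 nF/73.7 mH) = 0.202.
ω_d = 26200·√(1 − 0.202²) = 25600 rad/s.

ω_d ≈ 25600 rad/s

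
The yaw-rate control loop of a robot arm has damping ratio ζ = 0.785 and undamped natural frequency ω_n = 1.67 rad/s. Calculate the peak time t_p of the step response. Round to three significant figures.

t_p ≈ 3.04 s

The damped frequency is ω_d = ω_n√(1−ζ²) = 1.67·√(1−0.616) = 1.03 rad/s.
Peak time t_p = π/ω_d = π/1.03 = 3.04 s.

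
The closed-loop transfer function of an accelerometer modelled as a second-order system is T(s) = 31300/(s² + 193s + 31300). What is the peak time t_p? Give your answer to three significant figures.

t_p ≈ 0.0212 s

ω_n = √31300 = 177 rad/s; ζ = 193/(2·177) = 0.545.
ω_d = ω_n√(1−ζ²) = 148 rad/s. Then t_p = π/ω_d = 0.0212 s.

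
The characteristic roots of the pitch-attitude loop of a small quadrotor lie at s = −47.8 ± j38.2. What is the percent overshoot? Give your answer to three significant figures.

The poles are at −σ ± jω_d with σ = 47.8 and ω_d = 38.2, so ω_n = √(σ²+ω_d²) = 61.2 rad/s and ζ = σ/ω_n = 0.781.
%OS = 100 e^{−πζ/√(1−ζ²)} with ζ = 0.781 gives 1.96%.

%OS ≈ 1.96%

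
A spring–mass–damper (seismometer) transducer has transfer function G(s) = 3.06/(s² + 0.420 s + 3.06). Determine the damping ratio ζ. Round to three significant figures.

ζ ≈ 0.120

Comparing the denominator to s² + 2ζω_n s + ω_n²: ω_n = √3.06 = 1.75 rad/s, and 2ζω_n = 0.420 so ζ = 0.420/(2·1.75) = 0.120.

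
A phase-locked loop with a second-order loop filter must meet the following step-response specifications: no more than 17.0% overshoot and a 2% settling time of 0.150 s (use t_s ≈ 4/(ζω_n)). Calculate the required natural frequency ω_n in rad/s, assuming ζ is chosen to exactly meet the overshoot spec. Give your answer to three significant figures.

ω_n ≈ 54.3 rad/s

From %OS = 100·exp(−πζ/√(1−ζ²)), invert to get ζ = −ln(OS)/√(π² + ln²(OS)) with OS = 0.170.
−ln 0.170 = 1.772, so ζ = 1.772/√(π² + 3.140) = 0.491.
Then ω_n = 4/(ζ t_s) = 4/(0.491 × 0.150) = 54.3 rad/s.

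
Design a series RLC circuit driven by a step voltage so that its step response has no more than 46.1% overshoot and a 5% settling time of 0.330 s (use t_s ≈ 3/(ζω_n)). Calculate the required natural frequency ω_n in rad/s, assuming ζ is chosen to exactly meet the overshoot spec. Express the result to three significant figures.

ω_n ≈ 38.0 rad/s

ζ = −ln(OS)/√(π² + (ln OS)²). With OS = 0.461, ln OS = −0.7744 and ζ = 0.7744/3.236 = 0.239.
From t_s ≈ 3/(ζω_n): ω_n = 3/(ζ·t_s) = 3/(0.239·0.330) = 38.0 rad/s.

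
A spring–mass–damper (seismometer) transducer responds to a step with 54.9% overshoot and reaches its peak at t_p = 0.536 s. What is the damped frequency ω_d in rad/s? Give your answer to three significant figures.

t_p = π/ω_d, so ω_d = π/0.536 = 5.86 rad/s.

ω_d ≈ 5.86 rad/s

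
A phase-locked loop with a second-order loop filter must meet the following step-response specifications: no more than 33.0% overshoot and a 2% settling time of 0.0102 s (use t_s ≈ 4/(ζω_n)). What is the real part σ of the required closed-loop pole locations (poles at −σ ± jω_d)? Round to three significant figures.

σ ≈ 392

The settling-time spec alone fixes σ = ζω_n = 4/t_s = 4/0.0102 = 392.
(Overshoot then fixes ζ = 0.333 and hence ω_d = σ·√(1−ζ²)/ζ = 1110 rad/s.)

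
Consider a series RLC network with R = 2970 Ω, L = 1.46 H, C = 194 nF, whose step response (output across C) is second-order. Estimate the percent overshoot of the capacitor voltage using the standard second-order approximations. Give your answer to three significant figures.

For a series RLC circuit (capacitor voltage as output), ω_n = 1/√(LC) = 1/√(1.46 H · 194 nF) = 1880 rad/s.
ζ = (R/2)·√(C/L) = (2970/2)·√(194 nF/1.46 H) = 0.541.
Overshoot: exp(−π·0.541/√(1−0.541²)) = 0.132, i.e. 13.2%.

%OS ≈ 13.2%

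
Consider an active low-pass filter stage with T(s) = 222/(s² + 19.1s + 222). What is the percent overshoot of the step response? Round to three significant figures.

Matching coefficients with s² + 2ζω_n s + ω_n² gives ω_n² = 222 ⇒ ω_n = 14.9 rad/s, and ζ = 19.1/(2ω_n) = 0.641.
%OS = 100 e^{−πζ/√(1−ζ²)} with ζ = 0.641 gives 7.26%.

%OS ≈ 7.26%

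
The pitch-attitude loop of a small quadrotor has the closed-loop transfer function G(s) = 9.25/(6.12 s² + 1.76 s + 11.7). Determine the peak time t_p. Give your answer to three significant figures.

Dividing through by 6.12: denominator becomes s² + 0.2876 s + 1.912.
So ω_n = √1.912 = 1.38 rad/s and ζ = 0.2876/(2·1.38) = 0.104.
ω_d = 1.38·√(1 − 0.104²) = 1.38 rad/s. t_p = π/ω_d = 2.28 s.

t_p ≈ 2.28 s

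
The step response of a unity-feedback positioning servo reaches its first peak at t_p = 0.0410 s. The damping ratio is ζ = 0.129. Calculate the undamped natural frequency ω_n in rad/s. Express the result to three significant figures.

Peak time t_p = π/ω_d, so ω_d = π/t_p = π/0.0410 = 76.6 rad/s.
ω_n = ω_d/√(1−ζ²) = 76.6/√0.983 = 77.3 rad/s.

ω_n ≈ 77.3 rad/s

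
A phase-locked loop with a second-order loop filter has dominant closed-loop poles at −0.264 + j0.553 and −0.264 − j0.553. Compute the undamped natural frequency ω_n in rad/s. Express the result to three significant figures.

ω_n ≈ 0.613 rad/s

With σ = 0.264, ω_d = 0.553: ω_n = √(σ²+ω_d²) = 0.613 rad/s, ζ = σ/ω_n = 0.431.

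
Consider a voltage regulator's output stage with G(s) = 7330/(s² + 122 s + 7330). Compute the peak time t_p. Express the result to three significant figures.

t_p ≈ 0.0523 s

ω_n = √7330 = 85.6 rad/s; ζ = 122/(2·85.6) = 0.712.
The damped frequency ω_d = ω_n√(1−ζ²) = 60.1 rad/s. Then t_p = π/ω_d = 0.0523 s.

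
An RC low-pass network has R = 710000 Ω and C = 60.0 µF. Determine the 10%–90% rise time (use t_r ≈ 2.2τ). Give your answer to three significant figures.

τ = RC = 710000 × 60.0 µF = 42.6 s.
t_r ≈ 2.2τ = 93.7 s.

t_r ≈ 93.7 s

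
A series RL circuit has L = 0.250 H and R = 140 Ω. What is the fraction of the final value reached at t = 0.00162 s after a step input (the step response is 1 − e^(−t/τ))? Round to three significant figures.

τ = L/R = 0.250/140 = 0.00179 s.
y(t)/y_∞ = 1 − e^(−t/τ) = 1 − e^(−0.00162/0.00179) = 1 − e^(−0.907) = 0.596.

y/y_∞ ≈ 0.596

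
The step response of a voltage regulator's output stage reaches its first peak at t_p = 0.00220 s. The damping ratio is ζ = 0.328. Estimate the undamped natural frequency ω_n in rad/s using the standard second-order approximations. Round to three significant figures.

ω_n ≈ 1510 rad/s

Peak time t_p = π/ω_d, so ω_d = π/t_p = π/0.00220 = 1430 rad/s.
ω_n = ω_d/√(1−ζ²) = 1430/√0.892 = 1510 rad/s.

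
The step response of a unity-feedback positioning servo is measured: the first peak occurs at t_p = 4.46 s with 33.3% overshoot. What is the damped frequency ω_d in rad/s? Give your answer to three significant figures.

t_p = π/ω_d, so ω_d = π/4.46 = 0.704 rad/s.

ω_d ≈ 0.704 rad/s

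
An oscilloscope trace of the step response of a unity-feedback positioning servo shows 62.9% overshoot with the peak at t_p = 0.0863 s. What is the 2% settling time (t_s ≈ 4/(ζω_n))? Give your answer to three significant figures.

ζ from %OS: ζ = |ln 0.629|/√(π²+ln²0.629) = 0.146.
t_p = π/ω_d ⇒ ω_d = 36.4 rad/s; then ω_n = ω_d/√(1−ζ²) = 36.8 rad/s.
t_s ≈ 4/(ζω_n) = 4/(0.146·36.8) = 0.745 s.

t_s ≈ 0.745 s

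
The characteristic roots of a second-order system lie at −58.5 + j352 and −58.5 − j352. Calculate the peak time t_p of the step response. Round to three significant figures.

t_p = π/ω_d with ω_d = 352 (the imaginary part), so t_p = 0.00892 s.

t_p ≈ 0.00892 s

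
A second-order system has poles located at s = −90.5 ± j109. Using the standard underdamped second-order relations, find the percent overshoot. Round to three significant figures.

|pole| = ω_n = √(90.5² + 109²) = 142 rad/s; ζ = cos θ = σ/ω_n = 0.639.
%OS = 100 e^{−πζ/√(1−ζ²)} with ζ = 0.639 gives 7.37%.

%OS ≈ 7.37%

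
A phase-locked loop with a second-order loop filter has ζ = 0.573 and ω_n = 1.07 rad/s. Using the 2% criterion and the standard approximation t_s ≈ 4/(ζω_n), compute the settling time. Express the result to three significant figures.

t_s ≈ 4/(ζω_n) = 4/(0.573 × 1.07) = 6.52 s.

t_s ≈ 6.52 s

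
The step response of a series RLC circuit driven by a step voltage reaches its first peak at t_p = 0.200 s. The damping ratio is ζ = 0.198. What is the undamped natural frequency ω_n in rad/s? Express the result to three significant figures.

ω_n ≈ 16.0 rad/s

Peak time t_p = π/ω_d, so ω_d = π/t_p = π/0.200 = 15.7 rad/s.
ω_n = ω_d/√(1−ζ²) = 15.7/√0.961 = 16.0 rad/s.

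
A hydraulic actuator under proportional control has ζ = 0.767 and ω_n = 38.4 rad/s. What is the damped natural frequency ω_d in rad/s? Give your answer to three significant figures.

ω_d ≈ 24.6 rad/s

ω_d = ω_n√(1−ζ²) = 38.4·√0.412 = 24.6 rad/s.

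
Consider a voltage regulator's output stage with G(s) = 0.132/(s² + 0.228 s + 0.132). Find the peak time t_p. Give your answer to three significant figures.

Comparing the denominator to s² + 2ζω_n s + ω_n²: ω_n = √0.132 = 0.363 rad/s, and 2ζω_n = 0.228 so ζ = 0.228/(2·0.363) = 0.314.
ω_d = ω_n√(1−ζ²) = 0.345 rad/s. Then t_p = π/ω_d = 9.11 s.

t_p ≈ 9.11 s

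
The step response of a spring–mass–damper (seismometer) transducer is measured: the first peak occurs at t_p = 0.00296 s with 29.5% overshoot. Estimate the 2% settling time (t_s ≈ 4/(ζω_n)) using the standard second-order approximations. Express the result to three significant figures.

t_s ≈ 0.00970 s

ζ from %OS: ζ = |ln 0.295|/√(π²+ln²0.295) = 0.362.
From t_p = π/ω_d, ω_d = π/0.00296 = 1060 rad/s, so ω_n = ω_d/√(1−ζ²) = 1140 rad/s.
t_s ≈ 4/(ζω_n) = 4/(0.362·1140) = 0.00970 s.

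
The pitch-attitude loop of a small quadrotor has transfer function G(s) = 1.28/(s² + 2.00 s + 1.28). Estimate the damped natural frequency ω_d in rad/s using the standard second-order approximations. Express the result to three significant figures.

ω_d ≈ 0.529 rad/s

Comparing the denominator to s² + 2ζω_n s + ω_n²: ω_n = √1.28 = 1.13 rad/s, and 2ζω_n = 2.00 so ζ = 2.00/(2·1.13) = 0.884.
ω_d = 1.13·√(1 − 0.884²) = 0.529 rad/s.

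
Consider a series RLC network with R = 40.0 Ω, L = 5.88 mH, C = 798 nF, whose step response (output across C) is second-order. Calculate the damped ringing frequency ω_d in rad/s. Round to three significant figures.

For a series RLC circuit (capacitor voltage as output), ω_n = 1/√(LC) = 1/√(5.88 mH · 798 nF) = 14600 rad/s.
ζ = (R/2)·√(C/L) = (40.0/2)·√(798 nF/5.88 mH) = 0.233.
The damped frequency ω_d = ω_n√(1−ζ²) = 14200 rad/s.

ω_d ≈ 14200 rad/s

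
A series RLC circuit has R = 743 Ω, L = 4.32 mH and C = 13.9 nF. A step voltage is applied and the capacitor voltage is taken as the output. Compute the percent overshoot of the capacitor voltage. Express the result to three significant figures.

For a series RLC circuit (capacitor voltage as output), ω_n = 1/√(LC) = 1/√(4.32 mH · 13.9 nF) = 129000 rad/s.
ζ = (R/2)·√(C/L) = (743/2)·√(13.9 nF/4.32 mH) = 0.666.
Overshoot: exp(−π·0.666/√(1−0.666²)) = 0.0603, i.e. 6.03%.

%OS ≈ 6.03%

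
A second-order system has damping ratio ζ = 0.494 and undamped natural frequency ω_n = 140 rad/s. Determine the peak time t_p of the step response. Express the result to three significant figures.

t_p ≈ 0.0258 s

The damped frequency is ω_d = ω_n√(1−ζ²) = 140·√(1−0.244) = 122 rad/s.
Peak time t_p = π/ω_d = π/122 = 0.0258 s.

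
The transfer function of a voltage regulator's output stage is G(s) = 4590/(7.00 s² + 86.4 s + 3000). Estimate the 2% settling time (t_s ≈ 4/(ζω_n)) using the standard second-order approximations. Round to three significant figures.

t_s ≈ 0.648 s

Dividing through by 7.00: denominator becomes s² + 12.34 s + 428.6.
So ω_n = √428.6 = 20.7 rad/s and ζ = 12.34/(2·20.7) = 0.298.
t_s ≈ 4/(ζω_n) = 0.648 s.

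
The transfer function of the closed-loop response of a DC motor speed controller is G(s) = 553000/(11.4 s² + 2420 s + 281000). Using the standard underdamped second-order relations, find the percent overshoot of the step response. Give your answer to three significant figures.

%OS ≈ 5.60%

Dividing through by 11.4: denominator becomes s² + 212.3 s + 24650.
So ω_n = √24650 = 157 rad/s and ζ = 212.3/(2·157) = 0.676.
%OS = 100·exp(−πζ/√(1−ζ²)) = 5.60%.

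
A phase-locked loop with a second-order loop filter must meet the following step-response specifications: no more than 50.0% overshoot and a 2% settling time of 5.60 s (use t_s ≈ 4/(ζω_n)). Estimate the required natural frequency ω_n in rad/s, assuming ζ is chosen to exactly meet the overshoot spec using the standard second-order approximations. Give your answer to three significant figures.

ζ = −ln(OS)/√(π² + (ln OS)²). With OS = 0.500, ln OS = −0.6931 and ζ = 0.6931/3.217 = 0.215.
From t_s ≈ 4/(ζω_n): ω_n = 4/(ζ·t_s) = 4/(0.215·5.60) = 3.32 rad/s.

ω_n ≈ 3.32 rad/s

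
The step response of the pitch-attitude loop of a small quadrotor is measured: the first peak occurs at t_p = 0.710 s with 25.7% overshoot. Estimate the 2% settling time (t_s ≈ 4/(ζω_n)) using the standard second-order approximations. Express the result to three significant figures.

ζ from %OS: ζ = |ln 0.257|/√(π²+ln²0.257) = 0.397.
t_p = π/ω_d ⇒ ω_d = 4.42 rad/s; then ω_n = ω_d/√(1−ζ²) = 4.82 rad/s.
t_s ≈ 4/(ζω_n) = 4/(0.397·4.82) = 2.09 s.

t_s ≈ 2.09 s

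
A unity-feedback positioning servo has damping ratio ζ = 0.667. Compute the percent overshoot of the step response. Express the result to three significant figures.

For an underdamped second-order system, %OS = 100·exp(−πζ/√(1−ζ²)).
πζ/√(1−ζ²) = π·0.667/√(1−0.445) = 2.812, so %OS = 100·e^(−2.812) = 6.01%.

%OS ≈ 6.01%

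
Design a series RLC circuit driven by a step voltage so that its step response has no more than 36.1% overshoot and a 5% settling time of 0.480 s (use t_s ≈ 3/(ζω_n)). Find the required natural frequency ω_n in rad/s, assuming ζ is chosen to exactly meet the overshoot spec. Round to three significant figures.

From %OS = 100·exp(−πζ/√(1−ζ²)), invert to get ζ = −ln(OS)/√(π² + ln²(OS)) with OS = 0.361.
−ln 0.361 = 1.019, so ζ = 1.019/√(π² + 1.038) = 0.308.
Then ω_n = 3/(ζ t_s) = 3/(0.308 × 0.480) = 20.3 rad/s.

ω_n ≈ 20.3 rad/s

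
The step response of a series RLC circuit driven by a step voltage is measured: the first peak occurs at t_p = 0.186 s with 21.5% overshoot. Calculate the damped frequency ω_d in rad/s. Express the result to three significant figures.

t_p = π/ω_d, so ω_d = π/0.186 = 16.9 rad/s.

ω_d ≈ 16.9 rad/s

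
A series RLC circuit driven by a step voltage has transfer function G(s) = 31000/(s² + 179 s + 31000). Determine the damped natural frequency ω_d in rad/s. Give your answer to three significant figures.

ω_n = √31000 = 176 rad/s; ζ = 179/(2·176) = 0.508.
ω_d = 176·√(1 − 0.508²) = 152 rad/s.

ω_d ≈ 152 rad/s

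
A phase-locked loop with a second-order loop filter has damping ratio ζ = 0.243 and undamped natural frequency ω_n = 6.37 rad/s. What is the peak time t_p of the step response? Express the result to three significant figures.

The damped frequency is ω_d = ω_n√(1−ζ²) = 6.37·√(1−0.0590) = 6.18 rad/s.
Peak time t_p = π/ω_d = π/6.18 = 0.508 s.

t_p ≈ 0.508 s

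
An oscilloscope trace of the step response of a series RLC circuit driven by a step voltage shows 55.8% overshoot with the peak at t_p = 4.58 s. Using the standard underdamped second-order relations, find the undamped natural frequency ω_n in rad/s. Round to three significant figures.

ω_n ≈ 0.698 rad/s

From the overshoot, ζ = −ln(OS)/√(π²+ln²(OS)) = 0.183.
From t_p = π/ω_d, ω_d = π/4.58 = 0.686 rad/s, so ω_n = ω_d/√(1−ζ²) = 0.698 rad/s.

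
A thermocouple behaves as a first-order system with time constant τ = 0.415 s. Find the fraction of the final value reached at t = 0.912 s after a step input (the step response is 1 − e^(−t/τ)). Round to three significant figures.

y(t)/y_∞ = 1 − e^(−t/τ) = 1 − e^(−0.912/0.415) = 1 − e^(−2.20) = 0.889.

y/y_∞ ≈ 0.889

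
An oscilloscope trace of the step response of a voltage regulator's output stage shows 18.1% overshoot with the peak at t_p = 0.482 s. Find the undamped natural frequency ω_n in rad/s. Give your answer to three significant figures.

The overshoot fixes ζ = −ln(OS)/√(π²+ln²(OS)) = 0.478.
t_p = π/ω_d ⇒ ω_d = 6.52 rad/s; then ω_n = ω_d/√(1−ζ²) = 7.42 rad/s.

ω_n ≈ 7.42 rad/s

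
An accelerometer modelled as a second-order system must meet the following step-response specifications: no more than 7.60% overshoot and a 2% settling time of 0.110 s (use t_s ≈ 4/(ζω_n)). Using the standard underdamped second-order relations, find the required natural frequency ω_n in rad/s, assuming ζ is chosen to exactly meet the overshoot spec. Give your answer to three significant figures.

From %OS = 100·exp(−πζ/√(1−ζ²)), invert to get ζ = −ln(OS)/√(π² + ln²(OS)) with OS = 0.0760.
−ln 0.0760 = 2.577, so ζ = 2.577/√(π² + 6.641) = 0.634.
Then ω_n = 4/(ζ t_s) = 4/(0.634 × 0.110) = 57.3 rad/s.

ω_n ≈ 57.3 rad/s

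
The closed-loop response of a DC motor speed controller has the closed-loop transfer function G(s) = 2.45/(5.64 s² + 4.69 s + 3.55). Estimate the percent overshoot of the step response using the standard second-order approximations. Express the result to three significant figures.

Dividing through by 5.64: denominator becomes s² + 0.8316 s + 0.6294.
So ω_n = √0.6294 = 0.793 rad/s and ζ = 0.8316/(2·0.793) = 0.524.
Overshoot: exp(−π·0.524/√(1−0.524²)) = 0.145, i.e. 14.5%.

%OS ≈ 14.5%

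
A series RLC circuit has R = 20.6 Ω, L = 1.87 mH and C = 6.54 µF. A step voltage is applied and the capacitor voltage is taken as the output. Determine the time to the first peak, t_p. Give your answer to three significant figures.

t_p ≈ 0.000438 s

For a series RLC circuit (capacitor voltage as output), ω_n = 1/√(LC) = 1/√(1.87 mH · 6.54 µF) = 9040 rad/s.
ζ = (R/2)·√(C/L) = (20.6/2)·√(6.54 µF/1.87 mH) = 0.609.
ω_d = ω_n√(1−ζ²) = 7170 rad/s. t_p = π/ω_d = 0.000438 s.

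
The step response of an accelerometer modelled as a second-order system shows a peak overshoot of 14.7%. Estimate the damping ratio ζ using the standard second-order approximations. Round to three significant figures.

ζ ≈ 0.521

ζ = −ln(OS)/√(π² + (ln OS)²). With OS = 0.147, ln OS = −1.917 and ζ = 1.917/3.680 = 0.521.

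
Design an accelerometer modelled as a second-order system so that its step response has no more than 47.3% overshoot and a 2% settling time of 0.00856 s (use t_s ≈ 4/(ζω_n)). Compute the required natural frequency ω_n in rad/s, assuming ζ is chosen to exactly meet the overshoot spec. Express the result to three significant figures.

From %OS = 100·exp(−πζ/√(1−ζ²)), invert to get ζ = −ln(OS)/√(π² + ln²(OS)) with OS = 0.473.
−ln 0.473 = 0.7487, so ζ = 0.7487/√(π² + 0.5605) = 0.232.
Then ω_n = 4/(ζ t_s) = 4/(0.232 × 0.00856) = 2020 rad/s.

ω_n ≈ 2020 rad/s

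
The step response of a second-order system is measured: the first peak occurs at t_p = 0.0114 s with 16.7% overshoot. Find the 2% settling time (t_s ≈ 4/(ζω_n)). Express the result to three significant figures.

From the overshoot, ζ = −ln(OS)/√(π²+ln²(OS)) = 0.495.
t_p = π/ω_d ⇒ ω_d = 276 rad/s; then ω_n = ω_d/√(1−ζ²) = 317 rad/s.
t_s ≈ 4/(ζω_n) = 4/(0.495·317) = 0.0255 s.

t_s ≈ 0.0255 s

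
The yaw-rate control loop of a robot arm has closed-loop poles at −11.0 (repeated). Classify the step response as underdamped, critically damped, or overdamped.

Since there is a repeated negative-real pole, the response is critically damped.

critically damped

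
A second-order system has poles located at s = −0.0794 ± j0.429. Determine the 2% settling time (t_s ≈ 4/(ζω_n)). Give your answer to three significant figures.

For poles at −σ ± jω_d, ζω_n = σ = 0.0794, so t_s ≈ 4/σ = 50.4 s.

t_s ≈ 50.4 s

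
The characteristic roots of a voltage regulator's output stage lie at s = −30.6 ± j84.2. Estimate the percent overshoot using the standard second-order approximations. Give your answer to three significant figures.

%OS ≈ 31.9%

|pole| = ω_n = √(30.6² + 84.2²) = 89.6 rad/s; ζ = cos θ = σ/ω_n = 0.342.
%OS = 100 e^{−πζ/√(1−ζ²)} with ζ = 0.342 gives 31.9%.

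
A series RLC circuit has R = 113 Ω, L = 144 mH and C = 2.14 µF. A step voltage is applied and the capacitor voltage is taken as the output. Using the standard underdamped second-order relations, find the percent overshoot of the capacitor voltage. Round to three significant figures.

For a series RLC circuit (capacitor voltage as output), ω_n = 1/√(LC) = 1/√(144 mH · 2.14 µF) = 1800 rad/s.
ζ = (R/2)·√(C/L) = (113/2)·√(2.14 µF/144 mH) = 0.218.
%OS = 100·exp(−πζ/√(1−ζ²)) = 49.6%.

%OS ≈ 49.6%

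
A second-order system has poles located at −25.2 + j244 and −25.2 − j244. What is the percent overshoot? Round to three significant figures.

%OS ≈ 72.3%

The poles are at −σ ± jω_d with σ = 25.2 and ω_d = 244, so ω_n = √(σ²+ω_d²) = 245 rad/s and ζ = σ/ω_n = 0.103.
Overshoot: exp(−π·0.103/√(1−0.103²)) = 0.723, i.e. 72.3%.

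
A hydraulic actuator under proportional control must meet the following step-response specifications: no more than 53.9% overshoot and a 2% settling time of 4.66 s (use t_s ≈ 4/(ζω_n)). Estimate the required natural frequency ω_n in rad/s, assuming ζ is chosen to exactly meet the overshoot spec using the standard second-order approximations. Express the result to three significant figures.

From %OS = 100·exp(−πζ/√(1−ζ²)), invert to get ζ = −ln(OS)/√(π² + ln²(OS)) with OS = 0.539.
−ln 0.539 = 0.6180, so ζ = 0.6180/√(π² + 0.3820) = 0.193.
Then ω_n = 4/(ζ t_s) = 4/(0.193 × 4.66) = 4.45 rad/s.

ω_n ≈ 4.45 rad/s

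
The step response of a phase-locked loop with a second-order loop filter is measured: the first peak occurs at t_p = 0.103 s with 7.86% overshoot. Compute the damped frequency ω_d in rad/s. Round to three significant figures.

t_p = π/ω_d, so ω_d = π/0.103 = 30.5 rad/s.

ω_d ≈ 30.5 rad/s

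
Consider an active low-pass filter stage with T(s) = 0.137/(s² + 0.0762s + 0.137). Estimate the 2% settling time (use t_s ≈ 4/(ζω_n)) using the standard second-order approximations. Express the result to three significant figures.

t_s ≈ 105 s

Comparing the denominator to s² + 2ζω_n s + ω_n²: ω_n = √0.137 = 0.370 rad/s, and 2ζω_n = 0.0762 so ζ = 0.0762/(2·0.370) = 0.103.
t_s ≈ 4/(ζω_n) = 4/(0.103·0.370) = 105 s.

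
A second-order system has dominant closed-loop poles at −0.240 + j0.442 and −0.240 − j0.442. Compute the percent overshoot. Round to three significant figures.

%OS ≈ 18.2%

|pole| = ω_n = √(0.240² + 0.442²) = 0.503 rad/s; ζ = cos θ = σ/ω_n = 0.477.
%OS = 100·exp(−πζ/√(1−ζ²)) = 18.2%.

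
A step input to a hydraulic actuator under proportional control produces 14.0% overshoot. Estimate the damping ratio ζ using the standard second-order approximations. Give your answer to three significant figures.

ζ ≈ 0.531

From %OS = 100·exp(−πζ/√(1−ζ²)), invert to get ζ = −ln(OS)/√(π² + ln²(OS)) with OS = 0.140.
−ln 0.140 = 1.966, so ζ = 1.966/√(π² + 3.866) = 0.531.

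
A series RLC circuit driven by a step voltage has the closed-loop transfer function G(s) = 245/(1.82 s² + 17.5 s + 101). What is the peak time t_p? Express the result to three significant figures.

Dividing through by 1.82: denominator becomes s² + 9.615 s + 55.49.
So ω_n = √55.49 = 7.45 rad/s and ζ = 9.615/(2·7.45) = 0.645.
The damped frequency ω_d = ω_n√(1−ζ²) = 5.69 rad/s. t_p = π/ω_d = 0.552 s.

t_p ≈ 0.552 s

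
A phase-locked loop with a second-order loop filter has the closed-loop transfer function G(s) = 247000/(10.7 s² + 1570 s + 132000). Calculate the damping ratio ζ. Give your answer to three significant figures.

ζ ≈ 0.661

Dividing through by 10.7: denominator becomes s² + 146.7 s + 12340.
So ω_n = √12340 = 111 rad/s and ζ = 146.7/(2·111) = 0.661.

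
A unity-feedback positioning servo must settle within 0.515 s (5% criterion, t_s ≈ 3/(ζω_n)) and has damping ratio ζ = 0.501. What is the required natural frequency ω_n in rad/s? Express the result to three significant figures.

ω_n ≈ 11.6 rad/s

Rearranging t_s ≈ 3/(ζω_n) gives ω_n = 3/(ζ·t_s) = 3/(0.501 × 0.515) = 11.6 rad/s.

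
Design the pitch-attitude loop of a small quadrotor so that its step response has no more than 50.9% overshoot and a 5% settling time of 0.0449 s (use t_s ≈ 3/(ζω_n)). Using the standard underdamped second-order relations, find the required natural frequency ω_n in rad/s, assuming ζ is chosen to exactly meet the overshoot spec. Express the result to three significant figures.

From %OS = 100·exp(−πζ/√(1−ζ²)), invert to get ζ = −ln(OS)/√(π² + ln²(OS)) with OS = 0.509.
−ln 0.509 = 0.6753, so ζ = 0.6753/√(π² + 0.4560) = 0.210.
From t_s ≈ 3/(ζω_n): ω_n = 3/(ζ·t_s) = 3/(0.210·0.0449) = 318 rad/s.

ω_n ≈ 318 rad/s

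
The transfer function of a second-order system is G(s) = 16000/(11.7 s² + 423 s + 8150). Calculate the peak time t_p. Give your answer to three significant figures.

t_p ≈ 0.163 s

Dividing through by 11.7: denominator becomes s² + 36.15 s + 696.6.
So ω_n = √696.6 = 26.4 rad/s and ζ = 36.15/(2·26.4) = 0.685.
The damped frequency ω_d = ω_n√(1−ζ²) = 19.2 rad/s. t_p = π/ω_d = 0.163 s.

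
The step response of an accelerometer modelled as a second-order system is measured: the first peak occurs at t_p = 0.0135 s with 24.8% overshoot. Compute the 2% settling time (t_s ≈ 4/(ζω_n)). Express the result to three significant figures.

t_s ≈ 0.0387 s

ζ from %OS: ζ = |ln 0.248|/√(π²+ln²0.248) = 0.406.
t_p = π/ω_d ⇒ ω_d = 233 rad/s; then ω_n = ω_d/√(1−ζ²) = 255 rad/s.
t_s ≈ 4/(ζω_n) = 4/(0.406·255) = 0.0387 s.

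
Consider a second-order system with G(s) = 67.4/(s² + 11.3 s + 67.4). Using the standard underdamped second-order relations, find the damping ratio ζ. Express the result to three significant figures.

Matching coefficients with s² + 2ζω_n s + ω_n² gives ω_n² = 67.4 ⇒ ω_n = 8.21 rad/s, and ζ = 11.3/(2ω_n) = 0.688.

ζ ≈ 0.688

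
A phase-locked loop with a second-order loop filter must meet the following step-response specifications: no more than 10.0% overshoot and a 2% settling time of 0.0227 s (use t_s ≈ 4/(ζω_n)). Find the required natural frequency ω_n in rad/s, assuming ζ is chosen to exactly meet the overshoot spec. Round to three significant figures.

ζ = −ln(OS)/√(π² + (ln OS)²). With OS = 0.100, ln OS = −2.303 and ζ = 2.303/3.895 = 0.591.
Then ω_n = 4/(ζ t_s) = 4/(0.591 × 0.0227) = 298 rad/s.

ω_n ≈ 298 rad/s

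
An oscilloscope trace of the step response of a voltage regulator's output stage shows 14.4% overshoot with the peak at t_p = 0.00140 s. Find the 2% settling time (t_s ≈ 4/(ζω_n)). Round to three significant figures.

ζ from %OS: ζ = |ln 0.144|/√(π²+ln²0.144) = 0.525.
t_p = π/ω_d ⇒ ω_d = 2240 rad/s; then ω_n = ω_d/√(1−ζ²) = 2640 rad/s.
t_s ≈ 4/(ζω_n) = 4/(0.525·2640) = 0.00289 s.

t_s ≈ 0.00289 s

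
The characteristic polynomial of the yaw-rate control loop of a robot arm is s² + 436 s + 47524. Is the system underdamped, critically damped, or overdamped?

critically damped

a² − 4b = 436² − 4·47524 = 0 (repeated real root); the system is critically damped.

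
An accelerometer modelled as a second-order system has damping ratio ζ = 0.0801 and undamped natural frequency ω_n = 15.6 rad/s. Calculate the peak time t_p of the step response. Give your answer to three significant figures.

t_p ≈ 0.202 s

The damped frequency is ω_d = ω_n√(1−ζ²) = 15.6·√(1−0.00642) = 15.5 rad/s.
Peak time t_p = π/ω_d = π/15.5 = 0.202 s.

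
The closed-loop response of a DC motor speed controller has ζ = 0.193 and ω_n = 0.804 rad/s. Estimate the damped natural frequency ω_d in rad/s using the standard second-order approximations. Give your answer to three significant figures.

ω_d = ω_n√(1−ζ²) = 0.804·√0.963 = 0.789 rad/s.

ω_d ≈ 0.789 rad/s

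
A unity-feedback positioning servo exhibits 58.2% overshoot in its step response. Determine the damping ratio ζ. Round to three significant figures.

ζ ≈ 0.170

Inverting the overshoot relation: ζ = |ln 0.582|/√(π² + ln²0.582) = 0.170.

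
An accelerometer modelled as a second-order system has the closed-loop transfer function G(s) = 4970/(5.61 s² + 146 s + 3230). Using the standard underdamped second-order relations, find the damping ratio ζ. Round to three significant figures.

ζ ≈ 0.542

Dividing through by 5.61: denominator becomes s² + 26.02 s + 575.8.
So ω_n = √575.8 = 24.0 rad/s and ζ = 26.02/(2·24.0) = 0.542.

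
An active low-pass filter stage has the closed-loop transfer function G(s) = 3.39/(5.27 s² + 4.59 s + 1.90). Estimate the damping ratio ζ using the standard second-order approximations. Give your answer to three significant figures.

Dividing through by 5.27: denominator becomes s² + 0.8710 s + 0.3605.
So ω_n = √0.3605 = 0.600 rad/s and ζ = 0.8710/(2·0.600) = 0.725.

ζ ≈ 0.725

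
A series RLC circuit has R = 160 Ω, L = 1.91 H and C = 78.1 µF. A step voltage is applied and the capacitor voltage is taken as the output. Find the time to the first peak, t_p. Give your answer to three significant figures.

t_p ≈ 0.0447 s

For a series RLC circuit (capacitor voltage as output), ω_n = 1/√(LC) = 1/√(1.91 H · 78.1 µF) = 81.9 rad/s.
ζ = (R/2)·√(C/L) = (160/2)·√(78.1 µF/1.91 H) = 0.512.
ω_d = 81.9·√(1 − 0.512²) = 70.4 rad/s. t_p = π/ω_d = 0.0447 s.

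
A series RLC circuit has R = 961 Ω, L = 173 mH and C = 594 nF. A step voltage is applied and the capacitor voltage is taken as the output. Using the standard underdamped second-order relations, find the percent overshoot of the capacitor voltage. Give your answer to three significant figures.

For a series RLC circuit (capacitor voltage as output), ω_n = 1/√(LC) = 1/√(173 mH · 594 nF) = 3120 rad/s.
ζ = (R/2)·√(C/L) = (961/2)·√(594 nF/173 mH) = 0.890.
%OS = 100·exp(−πζ/√(1−ζ²)) = 0.215%.

%OS ≈ 0.215%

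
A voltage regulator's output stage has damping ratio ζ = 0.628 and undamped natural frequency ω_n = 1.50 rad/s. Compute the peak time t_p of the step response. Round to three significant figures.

The damped frequency is ω_d = ω_n√(1−ζ²) = 1.50·√(1−0.394) = 1.17 rad/s.
Peak time t_p = π/ω_d = π/1.17 = 2.69 s.

t_p ≈ 2.69 s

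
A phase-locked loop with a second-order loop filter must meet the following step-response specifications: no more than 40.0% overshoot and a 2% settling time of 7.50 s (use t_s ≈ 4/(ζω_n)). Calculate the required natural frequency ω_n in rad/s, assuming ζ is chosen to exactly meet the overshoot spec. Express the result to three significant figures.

ω_n ≈ 1.90 rad/s

Inverting the overshoot relation: ζ = |ln 0.400|/√(π² + ln²0.400) = 0.280.
Then ω_n = 4/(ζ t_s) = 4/(0.280 × 7.50) = 1.90 rad/s.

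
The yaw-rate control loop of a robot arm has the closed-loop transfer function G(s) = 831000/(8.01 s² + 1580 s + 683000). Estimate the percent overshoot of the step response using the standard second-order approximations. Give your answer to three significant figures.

Dividing through by 8.01: denominator becomes s² + 197.3 s + 85270.
So ω_n = √85270 = 292 rad/s and ζ = 197.3/(2·292) = 0.338.
Overshoot: exp(−π·0.338/√(1−0.338²)) = 0.324, i.e. 32.4%.

%OS ≈ 32.4%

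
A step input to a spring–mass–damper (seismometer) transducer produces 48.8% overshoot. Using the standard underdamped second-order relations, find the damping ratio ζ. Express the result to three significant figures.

ζ = −ln(OS)/√(π² + (ln OS)²). With OS = 0.488, ln OS = −0.7174 and ζ = 0.7174/3.222 = 0.223.

ζ ≈ 0.223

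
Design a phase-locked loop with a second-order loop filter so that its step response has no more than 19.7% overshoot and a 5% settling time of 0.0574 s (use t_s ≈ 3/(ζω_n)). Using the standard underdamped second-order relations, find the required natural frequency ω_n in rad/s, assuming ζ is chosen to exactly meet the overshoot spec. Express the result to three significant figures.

ω_n ≈ 114 rad/s

Inverting the overshoot relation: ζ = |ln 0.197|/√(π² + ln²0.197) = 0.459.
From t_s ≈ 3/(ζω_n): ω_n = 3/(ζ·t_s) = 3/(0.459·0.0574) = 114 rad/s.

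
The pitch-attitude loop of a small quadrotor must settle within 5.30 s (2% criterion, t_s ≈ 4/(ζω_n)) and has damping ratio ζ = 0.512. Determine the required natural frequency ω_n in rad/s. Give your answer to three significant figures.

ω_n ≈ 1.47 rad/s

Rearranging t_s ≈ 4/(ζω_n) gives ω_n = 4/(ζ·t_s) = 4/(0.512 × 5.30) = 1.47 rad/s.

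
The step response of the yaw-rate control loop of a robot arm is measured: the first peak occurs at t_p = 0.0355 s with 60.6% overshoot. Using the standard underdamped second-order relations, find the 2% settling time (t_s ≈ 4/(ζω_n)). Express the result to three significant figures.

From the overshoot, ζ = −ln(OS)/√(π²+ln²(OS)) = 0.157.
t_p = π/ω_d ⇒ ω_d = 88.5 rad/s; then ω_n = ω_d/√(1−ζ²) = 89.6 rad/s.
t_s ≈ 4/(ζω_n) = 4/(0.157·89.6) = 0.284 s.

t_s ≈ 0.284 s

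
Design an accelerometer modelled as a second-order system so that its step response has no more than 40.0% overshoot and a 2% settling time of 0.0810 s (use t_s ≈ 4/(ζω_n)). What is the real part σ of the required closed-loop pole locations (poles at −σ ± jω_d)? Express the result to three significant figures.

σ ≈ 49.4

The settling-time spec alone fixes σ = ζω_n = 4/t_s = 4/0.0810 = 49.4.
(Overshoot then fixes ζ = 0.280 and hence ω_d = σ·√(1−ζ²)/ζ = 169 rad/s.)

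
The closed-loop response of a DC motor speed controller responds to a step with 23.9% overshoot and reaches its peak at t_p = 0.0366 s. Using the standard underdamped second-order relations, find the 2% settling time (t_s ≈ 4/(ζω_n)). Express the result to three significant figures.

ζ from %OS: ζ = |ln 0.239|/√(π²+ln²0.239) = 0.415.
t_p = π/ω_d ⇒ ω_d = 85.8 rad/s; then ω_n = ω_d/√(1−ζ²) = 94.3 rad/s.
t_s ≈ 4/(ζω_n) = 4/(0.415·94.3) = 0.102 s.

t_s ≈ 0.102 s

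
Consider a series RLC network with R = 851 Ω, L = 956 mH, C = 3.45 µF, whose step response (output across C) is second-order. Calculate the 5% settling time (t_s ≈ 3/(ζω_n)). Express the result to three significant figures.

For a series RLC circuit (capacitor voltage as output), ω_n = 1/√(LC) = 1/√(956 mH · 3.45 µF) = 551 rad/s.
ζ = (R/2)·√(C/L) = (851/2)·√(3.45 µF/956 mH) = 0.808.
t_s ≈ 3/(ζω_n) = 0.00674 s.

t_s ≈ 0.00674 s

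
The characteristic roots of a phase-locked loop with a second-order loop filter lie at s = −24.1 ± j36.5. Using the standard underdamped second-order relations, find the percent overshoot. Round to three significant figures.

|pole| = ω_n = √(24.1² + 36.5²) = 43.7 rad/s; ζ = cos θ = σ/ω_n = 0.551.
Overshoot: exp(−π·0.551/√(1−0.551²)) = 0.126, i.e. 12.6%.

%OS ≈ 12.6%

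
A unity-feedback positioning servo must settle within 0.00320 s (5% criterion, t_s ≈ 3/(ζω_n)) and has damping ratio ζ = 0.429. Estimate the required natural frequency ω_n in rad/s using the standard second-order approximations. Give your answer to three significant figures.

ω_n ≈ 2190 rad/s

Rearranging t_s ≈ 3/(ζω_n) gives ω_n = 3/(ζ·t_s) = 3/(0.429 × 0.00320) = 2190 rad/s.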